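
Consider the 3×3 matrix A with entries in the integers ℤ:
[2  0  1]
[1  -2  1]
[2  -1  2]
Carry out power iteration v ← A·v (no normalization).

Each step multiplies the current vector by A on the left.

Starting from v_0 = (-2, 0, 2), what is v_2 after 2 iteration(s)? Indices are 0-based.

v_0 = (-2, 0, 2).
v_1 = A·v_0 = (-2, 0, 0).
v_2 = A·v_1 = (-4, -2, -4).

v_2 = (-4, -2, -4)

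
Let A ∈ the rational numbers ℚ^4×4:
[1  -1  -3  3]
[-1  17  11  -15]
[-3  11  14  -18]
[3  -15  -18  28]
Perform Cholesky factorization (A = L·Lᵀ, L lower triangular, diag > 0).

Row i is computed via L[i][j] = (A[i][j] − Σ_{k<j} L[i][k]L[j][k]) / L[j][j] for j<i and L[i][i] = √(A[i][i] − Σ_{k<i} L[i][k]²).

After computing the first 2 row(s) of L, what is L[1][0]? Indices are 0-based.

L[1][0] = -1

Step 1: L[0][0] = √(1) = 1.
  L[1][0] = (-1) / L[0][0] = -1.
Step 2: L[1][1] = √(16) = 4.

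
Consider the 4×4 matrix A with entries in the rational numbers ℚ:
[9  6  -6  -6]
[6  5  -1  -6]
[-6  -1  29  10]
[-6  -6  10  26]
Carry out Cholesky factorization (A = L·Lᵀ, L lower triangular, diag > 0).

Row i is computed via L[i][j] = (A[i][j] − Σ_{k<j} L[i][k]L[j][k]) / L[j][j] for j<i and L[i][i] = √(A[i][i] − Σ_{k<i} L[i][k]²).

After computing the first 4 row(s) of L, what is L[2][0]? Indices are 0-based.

L[2][0] = -2

Step 1: L[0][0] = √(9) = 3.
  L[1][0] = (6) / L[0][0] = 2.
Step 2: L[1][1] = √(1) = 1.
  L[2][0] = (-6) / L[0][0] = -2.
  L[2][1] = (3) / L[1][1] = 3.
Step 3: L[2][2] = √(16) = 4.
  L[3][0] = (-6) / L[0][0] = -2.
  L[3][1] = (-2) / L[1][1] = -2.
  L[3][2] = (12) / L[2][2] = 3.
Step 4: L[3][3] = √(9) = 3.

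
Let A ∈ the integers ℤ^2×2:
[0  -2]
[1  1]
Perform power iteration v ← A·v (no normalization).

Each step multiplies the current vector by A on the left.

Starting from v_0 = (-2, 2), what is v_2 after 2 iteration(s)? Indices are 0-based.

v_2 = (0, -4)

v_0 = (-2, 2).
v_1 = A·v_0 = (-4, 0).
v_2 = A·v_1 = (0, -4).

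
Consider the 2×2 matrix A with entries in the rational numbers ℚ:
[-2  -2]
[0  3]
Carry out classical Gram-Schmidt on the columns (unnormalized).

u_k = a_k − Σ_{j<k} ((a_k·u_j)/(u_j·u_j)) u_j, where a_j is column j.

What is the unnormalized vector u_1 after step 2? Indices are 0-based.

Step 1: u_0 = a_0 = (-2, 0).
Step 2: u_1 = a_1 − (1)·u_0 = (0, 3).

u_1 = (0, 3)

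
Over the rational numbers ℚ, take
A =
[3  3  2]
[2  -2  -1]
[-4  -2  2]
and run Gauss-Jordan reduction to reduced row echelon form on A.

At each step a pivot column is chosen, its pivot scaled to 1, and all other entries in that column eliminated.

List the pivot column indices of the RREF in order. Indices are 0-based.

pivot columns: 0, 1, 2

step 1: normalize row 0 (÷3) = (1, 1, 2/3)
  row 1: subtract 2×row0 = (0, -4, -7/3)
  row 2: subtract -4×row0 = (0, 2, 14/3)
step 2: normalize row 1 (÷-4) = (0, 1, 7/12)
  row 0: subtract 1×row1 = (1, 0, 1/12)
  row 2: subtract 2×row1 = (0, 0, 7/2)
step 3: normalize row 2 (÷7/2) = (0, 0, 1)
  row 0: subtract 1/12×row2 = (1, 0, 0)
  row 1: subtract 7/12×row2 = (0, 1, 0)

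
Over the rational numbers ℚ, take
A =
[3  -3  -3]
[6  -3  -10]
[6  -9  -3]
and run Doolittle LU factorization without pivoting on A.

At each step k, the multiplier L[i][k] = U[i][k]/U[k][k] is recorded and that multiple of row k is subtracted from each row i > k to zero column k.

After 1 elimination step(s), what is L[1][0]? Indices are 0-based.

L[1][0] = 2

Step 1: pivot at (0,0) is 3.
  row1 ← row1 − (2)·row0  ⇒  L[1][0]=2, U row1=(0, 3, -4)
  row2 ← row2 − (2)·row0  ⇒  L[2][0]=2, U row2=(0, -3, 3)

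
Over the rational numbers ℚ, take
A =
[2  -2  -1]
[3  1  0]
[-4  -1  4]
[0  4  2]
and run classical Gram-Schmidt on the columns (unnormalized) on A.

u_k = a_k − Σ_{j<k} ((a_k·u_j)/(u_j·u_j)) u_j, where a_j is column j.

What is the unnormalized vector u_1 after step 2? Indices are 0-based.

Step 1: u_0 = a_0 = (2, 3, -4, 0).
Step 2: u_1 = a_1 − (3/29)·u_0 = (-64/29, 20/29, -17/29, 4).

u_1 = (-64/29, 20/29, -17/29, 4)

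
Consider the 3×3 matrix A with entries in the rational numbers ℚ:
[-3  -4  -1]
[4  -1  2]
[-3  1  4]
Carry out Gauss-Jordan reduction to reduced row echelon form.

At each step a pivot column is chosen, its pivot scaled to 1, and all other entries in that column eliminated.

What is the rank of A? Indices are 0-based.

step 1: normalize row 0 (÷-3) = (1, 4/3, 1/3)
  row 1: subtract 4×row0 = (0, -19/3, 2/3)
  row 2: subtract -3×row0 = (0, 5, 5)
step 2: normalize row 1 (÷-19/3) = (0, 1, -2/19)
  row 0: subtract 4/3×row1 = (1, 0, 9/19)
  row 2: subtract 5×row1 = (0, 0, 105/19)
step 3: normalize row 2 (÷105/19) = (0, 0, 1)
  row 0: subtract 9/19×row2 = (1, 0, 0)
  row 1: subtract -2/19×row2 = (0, 1, 0)

rank = 3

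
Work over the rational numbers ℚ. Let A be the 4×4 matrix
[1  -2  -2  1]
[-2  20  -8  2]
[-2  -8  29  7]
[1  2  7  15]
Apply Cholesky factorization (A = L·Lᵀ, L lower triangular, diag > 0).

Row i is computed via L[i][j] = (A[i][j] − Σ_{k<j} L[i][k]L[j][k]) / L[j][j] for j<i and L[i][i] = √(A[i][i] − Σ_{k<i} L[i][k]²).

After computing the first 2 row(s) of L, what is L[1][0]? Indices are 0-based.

Step 1: L[0][0] = √(1) = 1.
  L[1][0] = (-2) / L[0][0] = -2.
Step 2: L[1][1] = √(16) = 4.

L[1][0] = -2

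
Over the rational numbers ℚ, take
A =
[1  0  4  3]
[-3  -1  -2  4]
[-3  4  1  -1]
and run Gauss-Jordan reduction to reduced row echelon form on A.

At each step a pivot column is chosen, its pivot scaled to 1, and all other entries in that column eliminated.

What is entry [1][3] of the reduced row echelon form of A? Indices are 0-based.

M[1][3] = -89/53

[1] R0 /= 1  ⇒  (1, 0, 4, 3)
     R1 -= -3·R0  ⇒  (0, -1, 10, 13)
     R2 -= -3·R0  ⇒  (0, 4, 13, 8)
[2] R1 /= -1  ⇒  (0, 1, -10, -13)
     R2 -= 4·R1  ⇒  (0, 0, 53, 60)
[3] R2 /= 53  ⇒  (0, 0, 1, 60/53)
     R0 -= 4·R2  ⇒  (1, 0, 0, -81/53)
     R1 -= -10·R2  ⇒  (0, 1, 0, -89/53)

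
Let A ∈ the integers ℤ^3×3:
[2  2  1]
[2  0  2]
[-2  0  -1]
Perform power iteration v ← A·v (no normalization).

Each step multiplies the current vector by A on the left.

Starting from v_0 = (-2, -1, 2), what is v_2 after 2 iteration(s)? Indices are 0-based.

v_2 = (-6, -4, 6)

v_0 = (-2, -1, 2).
v_1 = A·v_0 = (-4, 0, 2).
v_2 = A·v_1 = (-6, -4, 6).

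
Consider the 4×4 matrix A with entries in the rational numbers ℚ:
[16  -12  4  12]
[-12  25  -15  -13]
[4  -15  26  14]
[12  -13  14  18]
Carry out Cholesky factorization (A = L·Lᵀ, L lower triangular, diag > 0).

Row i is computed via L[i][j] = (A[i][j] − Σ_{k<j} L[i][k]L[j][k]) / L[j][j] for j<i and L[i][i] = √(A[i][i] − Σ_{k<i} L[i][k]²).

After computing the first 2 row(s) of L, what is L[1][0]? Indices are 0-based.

Step 1: L[0][0] = √(16) = 4.
  L[1][0] = (-12) / L[0][0] = -3.
Step 2: L[1][1] = √(16) = 4.

L[1][0] = -3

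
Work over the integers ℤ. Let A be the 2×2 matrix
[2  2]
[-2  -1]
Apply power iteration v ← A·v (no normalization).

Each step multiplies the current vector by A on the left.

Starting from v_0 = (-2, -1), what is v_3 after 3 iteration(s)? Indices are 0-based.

v_3 = (10, -3)

v_0 = (-2, -1).
v_1 = A·v_0 = (-6, 5).
v_2 = A·v_1 = (-2, 7).
v_3 = A·v_2 = (10, -3).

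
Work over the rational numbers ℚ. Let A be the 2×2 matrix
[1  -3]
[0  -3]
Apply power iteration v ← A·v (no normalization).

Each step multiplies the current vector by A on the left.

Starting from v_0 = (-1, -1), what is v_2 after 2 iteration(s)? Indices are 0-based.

v_2 = (-7, -9)

v_0 = (-1, -1).
v_1 = A·v_0 = (2, 3).
v_2 = A·v_1 = (-7, -9).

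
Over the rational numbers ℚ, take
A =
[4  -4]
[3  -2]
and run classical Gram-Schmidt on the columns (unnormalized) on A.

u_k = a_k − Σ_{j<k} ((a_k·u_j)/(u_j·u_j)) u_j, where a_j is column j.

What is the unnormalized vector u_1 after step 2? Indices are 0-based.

Step 1: u_0 = a_0 = (4, 3).
Step 2: u_1 = a_1 − (-22/25)·u_0 = (-12/25, 16/25).

u_1 = (-12/25, 16/25)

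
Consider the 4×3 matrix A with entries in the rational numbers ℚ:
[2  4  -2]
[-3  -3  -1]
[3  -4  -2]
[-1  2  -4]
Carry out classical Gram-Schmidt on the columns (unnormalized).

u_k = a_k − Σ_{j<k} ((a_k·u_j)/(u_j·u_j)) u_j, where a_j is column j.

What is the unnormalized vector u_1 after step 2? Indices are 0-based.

Step 1: u_0 = a_0 = (2, -3, 3, -1).
Step 2: u_1 = a_1 − (3/23)·u_0 = (86/23, -60/23, -101/23, 49/23).

u_1 = (86/23, -60/23, -101/23, 49/23)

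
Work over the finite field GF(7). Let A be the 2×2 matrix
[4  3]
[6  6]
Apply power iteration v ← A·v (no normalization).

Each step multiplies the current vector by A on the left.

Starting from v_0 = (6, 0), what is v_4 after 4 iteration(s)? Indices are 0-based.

v_4 = (5, 5)

v_0 = (6, 0).
v_1 = A·v_0 = (3, 1).
v_2 = A·v_1 = (1, 3).
v_3 = A·v_2 = (6, 3).
v_4 = A·v_3 = (5, 5).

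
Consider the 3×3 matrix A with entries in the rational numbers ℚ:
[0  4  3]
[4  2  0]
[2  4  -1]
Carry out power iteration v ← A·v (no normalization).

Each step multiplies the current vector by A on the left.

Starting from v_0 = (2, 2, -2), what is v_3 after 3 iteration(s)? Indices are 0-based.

v_0 = (2, 2, -2).
v_1 = A·v_0 = (2, 12, 14).
v_2 = A·v_1 = (90, 32, 38).
v_3 = A·v_2 = (242, 424, 270).

v_3 = (242, 424, 270)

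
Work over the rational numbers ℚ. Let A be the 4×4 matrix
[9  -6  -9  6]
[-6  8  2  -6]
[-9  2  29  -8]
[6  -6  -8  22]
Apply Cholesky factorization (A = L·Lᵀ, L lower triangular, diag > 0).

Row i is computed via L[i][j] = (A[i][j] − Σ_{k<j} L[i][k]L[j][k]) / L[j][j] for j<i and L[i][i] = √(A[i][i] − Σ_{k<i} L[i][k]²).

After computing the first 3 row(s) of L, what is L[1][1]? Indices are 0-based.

Step 1: L[0][0] = √(9) = 3.
  L[1][0] = (-6) / L[0][0] = -2.
Step 2: L[1][1] = √(4) = 2.
  L[2][0] = (-9) / L[0][0] = -3.
  L[2][1] = (-4) / L[1][1] = -2.
Step 3: L[2][2] = √(16) = 4.

L[1][1] = 2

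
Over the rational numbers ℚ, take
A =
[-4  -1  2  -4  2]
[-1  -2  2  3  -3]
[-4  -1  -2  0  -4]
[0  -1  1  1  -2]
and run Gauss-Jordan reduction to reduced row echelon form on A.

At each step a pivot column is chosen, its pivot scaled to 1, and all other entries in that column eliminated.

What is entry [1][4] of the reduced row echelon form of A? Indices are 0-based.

pivot(0,0)=-4: scale R0 → (1, 1/4, -1/2, 1, -1/2)
  clear (1,0): R1 −= (-1)R0 → (0, -7/4, 3/2, 4, -7/2)
  clear (2,0): R2 −= (-4)R0 → (0, 0, -4, 4, -6)
pivot(1,1)=-7/4: scale R1 → (0, 1, -6/7, -16/7, 2)
  clear (0,1): R0 −= (1/4)R1 → (1, 0, -2/7, 11/7, -1)
  clear (3,1): R3 −= (-1)R1 → (0, 0, 1/7, -9/7, 0)
pivot(2,2)=-4: scale R2 → (0, 0, 1, -1, 3/2)
  clear (0,2): R0 −= (-2/7)R2 → (1, 0, 0, 9/7, -4/7)
  clear (1,2): R1 −= (-6/7)R2 → (0, 1, 0, -22/7, 23/7)
  clear (3,2): R3 −= (1/7)R2 → (0, 0, 0, -8/7, -3/14)
pivot(3,3)=-8/7: scale R3 → (0, 0, 0, 1, 3/16)
  clear (0,3): R0 −= (9/7)R3 → (1, 0, 0, 0, -13/16)
  clear (1,3): R1 −= (-22/7)R3 → (0, 1, 0, 0, 31/8)
  clear (2,3): R2 −= (-1)R3 → (0, 0, 1, 0, 27/16)

M[1][4] = 31/8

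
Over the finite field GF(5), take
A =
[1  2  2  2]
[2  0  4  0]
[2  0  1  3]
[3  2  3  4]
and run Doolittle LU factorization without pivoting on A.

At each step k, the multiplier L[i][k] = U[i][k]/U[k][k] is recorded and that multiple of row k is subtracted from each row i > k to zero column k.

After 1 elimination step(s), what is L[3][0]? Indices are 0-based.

k=0: U[0][0]=1
  eliminate (1,0): mult=2, new row 1: (0, 1, 0, 1); set L[1][0]=2
  eliminate (2,0): mult=2, new row 2: (0, 1, 2, 4); set L[2][0]=2
  eliminate (3,0): mult=3, new row 3: (0, 1, 2, 3); set L[3][0]=3

L[3][0] = 3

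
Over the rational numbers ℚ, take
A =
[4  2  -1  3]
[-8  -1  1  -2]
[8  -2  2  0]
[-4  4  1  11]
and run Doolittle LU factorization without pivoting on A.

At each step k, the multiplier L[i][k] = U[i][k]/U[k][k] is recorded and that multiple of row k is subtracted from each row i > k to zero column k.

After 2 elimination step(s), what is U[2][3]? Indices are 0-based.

Step 1: pivot at (0,0) is 4.
  row1 ← row1 − (-2)·row0  ⇒  L[1][0]=-2, U row1=(0, 3, -1, 4)
  row2 ← row2 − (2)·row0  ⇒  L[2][0]=2, U row2=(0, -6, 4, -6)
  row3 ← row3 − (-1)·row0  ⇒  L[3][0]=-1, U row3=(0, 6, 0, 14)
Step 2: pivot at (1,1) is 3.
  row2 ← row2 − (-2)·row1  ⇒  L[2][1]=-2, U row2=(0, 0, 2, 2)
  row3 ← row3 − (2)·row1  ⇒  L[3][1]=2, U row3=(0, 0, 2, 6)

U[2][3] = 2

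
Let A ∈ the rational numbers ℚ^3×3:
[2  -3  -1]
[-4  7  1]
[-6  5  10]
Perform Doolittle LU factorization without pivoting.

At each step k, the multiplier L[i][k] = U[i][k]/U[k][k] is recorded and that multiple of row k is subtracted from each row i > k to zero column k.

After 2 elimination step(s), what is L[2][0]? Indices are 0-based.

k=0: U[0][0]=2
  eliminate (1,0): mult=-2, new row 1: (0, 1, -1); set L[1][0]=-2
  eliminate (2,0): mult=-3, new row 2: (0, -4, 7); set L[2][0]=-3
k=1: U[1][1]=1
  eliminate (2,1): mult=-4, new row 2: (0, 0, 3); set L[2][1]=-4

L[2][0] = -3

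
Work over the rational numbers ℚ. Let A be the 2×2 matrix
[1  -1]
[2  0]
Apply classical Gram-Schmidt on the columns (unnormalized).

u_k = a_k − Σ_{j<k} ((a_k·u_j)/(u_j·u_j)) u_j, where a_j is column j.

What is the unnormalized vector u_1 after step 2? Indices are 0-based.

u_1 = (-4/5, 2/5)

Step 1: u_0 = a_0 = (1, 2).
Step 2: u_1 = a_1 − (-1/5)·u_0 = (-4/5, 2/5).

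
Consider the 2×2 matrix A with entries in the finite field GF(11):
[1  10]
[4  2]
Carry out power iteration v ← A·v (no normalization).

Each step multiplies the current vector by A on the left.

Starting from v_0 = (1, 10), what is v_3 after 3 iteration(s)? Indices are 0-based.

v_0 = (1, 10).
v_1 = A·v_0 = (2, 2).
v_2 = A·v_1 = (0, 1).
v_3 = A·v_2 = (10, 2).

v_3 = (10, 2)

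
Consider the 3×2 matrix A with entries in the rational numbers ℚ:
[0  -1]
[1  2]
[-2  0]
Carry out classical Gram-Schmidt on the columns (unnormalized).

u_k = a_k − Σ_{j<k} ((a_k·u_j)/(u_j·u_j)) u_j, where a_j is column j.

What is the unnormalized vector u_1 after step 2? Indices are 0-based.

u_1 = (-1, 8/5, 4/5)

Step 1: u_0 = a_0 = (0, 1, -2).
Step 2: u_1 = a_1 − (2/5)·u_0 = (-1, 8/5, 4/5).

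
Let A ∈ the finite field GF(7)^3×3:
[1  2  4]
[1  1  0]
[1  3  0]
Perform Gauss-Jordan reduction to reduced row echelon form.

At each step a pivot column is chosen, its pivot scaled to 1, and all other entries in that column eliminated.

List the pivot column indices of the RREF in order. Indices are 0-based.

pivot columns: 0, 1, 2

step 1: normalize row 0 (÷1) = (1, 2, 4)
  row 1: subtract 1×row0 = (0, 6, 3)
  row 2: subtract 1×row0 = (0, 1, 3)
step 2: normalize row 1 (÷6) = (0, 1, 4)
  row 0: subtract 2×row1 = (1, 0, 3)
  row 2: subtract 1×row1 = (0, 0, 6)
step 3: normalize row 2 (÷6) = (0, 0, 1)
  row 0: subtract 3×row2 = (1, 0, 0)
  row 1: subtract 4×row2 = (0, 1, 0)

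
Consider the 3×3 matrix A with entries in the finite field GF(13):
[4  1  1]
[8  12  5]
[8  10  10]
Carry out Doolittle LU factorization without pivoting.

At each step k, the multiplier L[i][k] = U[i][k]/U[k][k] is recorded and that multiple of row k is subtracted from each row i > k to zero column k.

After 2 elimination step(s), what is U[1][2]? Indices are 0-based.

U[1][2] = 3

k=0: U[0][0]=4
  eliminate (1,0): mult=2, new row 1: (0, 10, 3); set L[1][0]=2
  eliminate (2,0): mult=2, new row 2: (0, 8, 8); set L[2][0]=2
k=1: U[1][1]=10
  eliminate (2,1): mult=6, new row 2: (0, 0, 3); set L[2][1]=6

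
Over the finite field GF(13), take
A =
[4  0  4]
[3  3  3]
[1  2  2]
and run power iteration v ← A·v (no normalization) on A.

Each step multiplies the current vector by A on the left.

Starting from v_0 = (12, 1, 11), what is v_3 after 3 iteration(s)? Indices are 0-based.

v_3 = (4, 9, 1)

v_0 = (12, 1, 11).
v_1 = A·v_0 = (1, 7, 10).
v_2 = A·v_1 = (5, 2, 9).
v_3 = A·v_2 = (4, 9, 1).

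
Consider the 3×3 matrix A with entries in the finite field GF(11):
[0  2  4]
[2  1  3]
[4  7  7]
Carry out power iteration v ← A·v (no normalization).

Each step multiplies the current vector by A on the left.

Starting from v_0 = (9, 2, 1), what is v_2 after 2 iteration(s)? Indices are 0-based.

v_2 = (10, 1, 9)

v_0 = (9, 2, 1).
v_1 = A·v_0 = (8, 1, 2).
v_2 = A·v_1 = (10, 1, 9).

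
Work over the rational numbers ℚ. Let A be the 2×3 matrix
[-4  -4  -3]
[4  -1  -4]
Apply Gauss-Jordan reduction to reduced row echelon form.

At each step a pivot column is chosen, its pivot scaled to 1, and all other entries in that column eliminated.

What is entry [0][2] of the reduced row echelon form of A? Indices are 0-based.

M[0][2] = -13/20

step 1: normalize row 0 (÷-4) = (1, 1, 3/4)
  row 1: subtract 4×row0 = (0, -5, -7)
step 2: normalize row 1 (÷-5) = (0, 1, 7/5)
  row 0: subtract 1×row1 = (1, 0, -13/20)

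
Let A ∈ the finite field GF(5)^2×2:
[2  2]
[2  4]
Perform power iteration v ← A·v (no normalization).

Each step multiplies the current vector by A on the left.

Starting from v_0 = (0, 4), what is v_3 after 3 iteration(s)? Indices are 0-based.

v_3 = (1, 1)

v_0 = (0, 4).
v_1 = A·v_0 = (3, 1).
v_2 = A·v_1 = (3, 0).
v_3 = A·v_2 = (1, 1).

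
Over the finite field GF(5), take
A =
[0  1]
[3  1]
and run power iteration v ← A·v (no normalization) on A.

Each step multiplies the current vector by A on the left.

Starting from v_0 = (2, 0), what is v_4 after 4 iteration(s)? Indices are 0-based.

v_0 = (2, 0).
v_1 = A·v_0 = (0, 1).
v_2 = A·v_1 = (1, 1).
v_3 = A·v_2 = (1, 4).
v_4 = A·v_3 = (4, 2).

v_4 = (4, 2)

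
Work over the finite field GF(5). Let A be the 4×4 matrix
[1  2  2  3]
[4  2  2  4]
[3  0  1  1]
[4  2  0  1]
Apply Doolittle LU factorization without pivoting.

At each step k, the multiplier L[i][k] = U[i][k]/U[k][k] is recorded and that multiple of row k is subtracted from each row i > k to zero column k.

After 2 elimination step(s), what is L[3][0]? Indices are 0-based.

L[3][0] = 4

k=0: U[0][0]=1
  eliminate (1,0): mult=4, new row 1: (0, 4, 4, 2); set L[1][0]=4
  eliminate (2,0): mult=3, new row 2: (0, 4, 0, 2); set L[2][0]=3
  eliminate (3,0): mult=4, new row 3: (0, 4, 2, 4); set L[3][0]=4
k=1: U[1][1]=4
  eliminate (2,1): mult=1, new row 2: (0, 0, 1, 0); set L[2][1]=1
  eliminate (3,1): mult=1, new row 3: (0, 0, 3, 2); set L[3][1]=1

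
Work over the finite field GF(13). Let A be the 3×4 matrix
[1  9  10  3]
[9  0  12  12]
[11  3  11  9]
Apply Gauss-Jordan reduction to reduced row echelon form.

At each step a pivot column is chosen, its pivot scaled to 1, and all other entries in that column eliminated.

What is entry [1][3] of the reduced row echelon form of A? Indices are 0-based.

M[1][3] = 5

[1] R0 /= 1  ⇒  (1, 9, 10, 3)
     R1 -= 9·R0  ⇒  (0, 10, 0, 11)
     R2 -= 11·R0  ⇒  (0, 8, 5, 2)
[2] R1 /= 10  ⇒  (0, 1, 0, 5)
     R0 -= 9·R1  ⇒  (1, 0, 10, 10)
     R2 -= 8·R1  ⇒  (0, 0, 5, 1)
[3] R2 /= 5  ⇒  (0, 0, 1, 8)
     R0 -= 10·R2  ⇒  (1, 0, 0, 8)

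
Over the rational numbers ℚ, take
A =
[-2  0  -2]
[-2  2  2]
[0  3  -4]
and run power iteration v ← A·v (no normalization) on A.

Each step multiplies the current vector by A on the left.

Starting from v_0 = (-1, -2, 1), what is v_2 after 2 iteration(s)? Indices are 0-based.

v_0 = (-1, -2, 1).
v_1 = A·v_0 = (0, 0, -10).
v_2 = A·v_1 = (20, -20, 40).

v_2 = (20, -20, 40)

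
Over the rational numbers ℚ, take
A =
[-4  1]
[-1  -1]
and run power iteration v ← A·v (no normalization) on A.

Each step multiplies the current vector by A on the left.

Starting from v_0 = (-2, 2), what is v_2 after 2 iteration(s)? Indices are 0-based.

v_0 = (-2, 2).
v_1 = A·v_0 = (10, 0).
v_2 = A·v_1 = (-40, -10).

v_2 = (-40, -10)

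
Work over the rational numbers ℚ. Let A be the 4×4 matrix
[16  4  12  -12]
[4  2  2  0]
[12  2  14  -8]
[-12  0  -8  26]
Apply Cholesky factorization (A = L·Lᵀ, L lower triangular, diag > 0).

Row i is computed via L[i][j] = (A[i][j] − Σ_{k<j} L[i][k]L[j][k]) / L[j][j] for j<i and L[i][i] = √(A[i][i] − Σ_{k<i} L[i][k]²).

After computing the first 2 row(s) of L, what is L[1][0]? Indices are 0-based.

Step 1: L[0][0] = √(16) = 4.
  L[1][0] = (4) / L[0][0] = 1.
Step 2: L[1][1] = √(1) = 1.

L[1][0] = 1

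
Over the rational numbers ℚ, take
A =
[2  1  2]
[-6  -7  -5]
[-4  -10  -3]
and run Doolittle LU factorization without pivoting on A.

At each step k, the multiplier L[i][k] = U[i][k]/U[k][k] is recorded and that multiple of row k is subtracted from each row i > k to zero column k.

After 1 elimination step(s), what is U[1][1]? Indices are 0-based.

[col 0] pivot 2
  R1 -= -3*R0 → (0, -4, 1)  (L[1][0] := -3)
  R2 -= -2*R0 → (0, -8, 1)  (L[2][0] := -2)

U[1][1] = -4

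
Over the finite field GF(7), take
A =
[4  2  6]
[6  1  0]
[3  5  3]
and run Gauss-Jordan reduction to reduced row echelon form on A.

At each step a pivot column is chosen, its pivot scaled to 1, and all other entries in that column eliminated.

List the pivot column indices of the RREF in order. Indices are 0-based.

[1] R0 /= 4  ⇒  (1, 4, 5)
     R1 -= 6·R0  ⇒  (0, 5, 5)
     R2 -= 3·R0  ⇒  (0, 0, 2)
[2] R1 /= 5  ⇒  (0, 1, 1)
     R0 -= 4·R1  ⇒  (1, 0, 1)
[3] R2 /= 2  ⇒  (0, 0, 1)
     R0 -= 1·R2  ⇒  (1, 0, 0)
     R1 -= 1·R2  ⇒  (0, 1, 0)

pivot columns: 0, 1, 2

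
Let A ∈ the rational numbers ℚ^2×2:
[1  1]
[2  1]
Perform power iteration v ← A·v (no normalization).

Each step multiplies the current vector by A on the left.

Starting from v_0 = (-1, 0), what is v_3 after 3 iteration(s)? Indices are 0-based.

v_3 = (-7, -10)

v_0 = (-1, 0).
v_1 = A·v_0 = (-1, -2).
v_2 = A·v_1 = (-3, -4).
v_3 = A·v_2 = (-7, -10).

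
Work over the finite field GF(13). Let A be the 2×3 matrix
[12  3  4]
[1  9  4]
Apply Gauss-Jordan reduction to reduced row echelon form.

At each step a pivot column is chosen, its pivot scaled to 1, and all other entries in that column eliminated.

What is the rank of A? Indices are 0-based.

step 1: normalize row 0 (÷12) = (1, 10, 9)
  row 1: subtract 1×row0 = (0, 12, 8)
step 2: normalize row 1 (÷12) = (0, 1, 5)
  row 0: subtract 10×row1 = (1, 0, 11)

rank = 2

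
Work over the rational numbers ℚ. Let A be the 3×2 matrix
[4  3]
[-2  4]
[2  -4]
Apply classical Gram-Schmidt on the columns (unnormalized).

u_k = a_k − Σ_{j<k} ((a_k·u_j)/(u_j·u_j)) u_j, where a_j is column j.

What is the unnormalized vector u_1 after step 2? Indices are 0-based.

u_1 = (11/3, 11/3, -11/3)

Step 1: u_0 = a_0 = (4, -2, 2).
Step 2: u_1 = a_1 − (-1/6)·u_0 = (11/3, 11/3, -11/3).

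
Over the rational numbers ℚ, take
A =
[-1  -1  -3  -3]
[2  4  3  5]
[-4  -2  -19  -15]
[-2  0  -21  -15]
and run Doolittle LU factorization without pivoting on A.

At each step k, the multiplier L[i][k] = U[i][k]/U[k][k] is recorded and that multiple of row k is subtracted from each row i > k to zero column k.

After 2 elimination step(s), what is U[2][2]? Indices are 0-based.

U[2][2] = -4

Step 1: pivot at (0,0) is -1.
  row1 ← row1 − (-2)·row0  ⇒  L[1][0]=-2, U row1=(0, 2, -3, -1)
  row2 ← row2 − (4)·row0  ⇒  L[2][0]=4, U row2=(0, 2, -7, -3)
  row3 ← row3 − (2)·row0  ⇒  L[3][0]=2, U row3=(0, 2, -15, -9)
Step 2: pivot at (1,1) is 2.
  row2 ← row2 − (1)·row1  ⇒  L[2][1]=1, U row2=(0, 0, -4, -2)
  row3 ← row3 − (1)·row1  ⇒  L[3][1]=1, U row3=(0, 0, -12, -8)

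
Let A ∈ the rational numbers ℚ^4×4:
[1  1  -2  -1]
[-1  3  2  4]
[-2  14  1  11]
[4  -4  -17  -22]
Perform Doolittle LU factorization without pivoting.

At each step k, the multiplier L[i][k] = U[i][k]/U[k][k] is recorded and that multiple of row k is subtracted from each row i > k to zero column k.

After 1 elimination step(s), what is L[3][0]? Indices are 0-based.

[col 0] pivot 1
  R1 -= -1*R0 → (0, 4, 0, 3)  (L[1][0] := -1)
  R2 -= -2*R0 → (0, 16, -3, 9)  (L[2][0] := -2)
  R3 -= 4*R0 → (0, -8, -9, -18)  (L[3][0] := 4)

L[3][0] = 4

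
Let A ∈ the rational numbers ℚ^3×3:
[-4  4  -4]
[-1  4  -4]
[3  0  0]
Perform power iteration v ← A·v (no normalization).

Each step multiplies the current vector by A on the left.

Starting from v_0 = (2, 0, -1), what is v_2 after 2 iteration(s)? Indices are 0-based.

v_0 = (2, 0, -1).
v_1 = A·v_0 = (-4, 2, 6).
v_2 = A·v_1 = (0, -12, -12).

v_2 = (0, -12, -12)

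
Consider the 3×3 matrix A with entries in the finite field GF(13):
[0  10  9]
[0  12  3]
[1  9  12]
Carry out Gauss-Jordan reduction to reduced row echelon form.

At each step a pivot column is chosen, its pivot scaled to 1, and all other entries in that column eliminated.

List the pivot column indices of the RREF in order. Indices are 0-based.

pivot columns: 0, 1

[1] R0 <-> R2
[1] R0 /= 1  ⇒  (1, 9, 12)
[2] R1 /= 12  ⇒  (0, 1, 10)
     R0 -= 9·R1  ⇒  (1, 0, 0)
     R2 -= 10·R1  ⇒  (0, 0, 0)
column 2 empty below row 2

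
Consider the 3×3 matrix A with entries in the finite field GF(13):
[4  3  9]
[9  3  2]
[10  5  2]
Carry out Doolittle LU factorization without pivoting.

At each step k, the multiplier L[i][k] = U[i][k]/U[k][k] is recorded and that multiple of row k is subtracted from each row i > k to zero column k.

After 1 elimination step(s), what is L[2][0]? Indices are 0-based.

k=0: U[0][0]=4
  eliminate (1,0): mult=12, new row 1: (0, 6, 11); set L[1][0]=12
  eliminate (2,0): mult=9, new row 2: (0, 4, 12); set L[2][0]=9

L[2][0] = 9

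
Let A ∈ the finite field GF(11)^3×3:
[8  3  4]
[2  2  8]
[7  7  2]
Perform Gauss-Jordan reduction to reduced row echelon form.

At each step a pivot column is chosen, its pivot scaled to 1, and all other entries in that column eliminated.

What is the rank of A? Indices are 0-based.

step 1: normalize row 0 (÷8) = (1, 10, 6)
  row 1: subtract 2×row0 = (0, 4, 7)
  row 2: subtract 7×row0 = (0, 3, 4)
step 2: normalize row 1 (÷4) = (0, 1, 10)
  row 0: subtract 10×row1 = (1, 0, 5)
  row 2: subtract 3×row1 = (0, 0, 7)
step 3: normalize row 2 (÷7) = (0, 0, 1)
  row 0: subtract 5×row2 = (1, 0, 0)
  row 1: subtract 10×row2 = (0, 1, 0)

rank = 3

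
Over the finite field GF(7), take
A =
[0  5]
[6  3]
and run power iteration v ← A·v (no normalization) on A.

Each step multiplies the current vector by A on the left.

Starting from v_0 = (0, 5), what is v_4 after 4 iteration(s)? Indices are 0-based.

v_0 = (0, 5).
v_1 = A·v_0 = (4, 1).
v_2 = A·v_1 = (5, 6).
v_3 = A·v_2 = (2, 6).
v_4 = A·v_3 = (2, 2).

v_4 = (2, 2)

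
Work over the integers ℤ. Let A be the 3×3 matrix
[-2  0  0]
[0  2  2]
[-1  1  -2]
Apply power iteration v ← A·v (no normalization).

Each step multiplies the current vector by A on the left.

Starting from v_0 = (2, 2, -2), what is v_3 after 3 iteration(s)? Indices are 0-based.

v_3 = (-16, 8, 8)

v_0 = (2, 2, -2).
v_1 = A·v_0 = (-4, 0, 4).
v_2 = A·v_1 = (8, 8, -4).
v_3 = A·v_2 = (-16, 8, 8).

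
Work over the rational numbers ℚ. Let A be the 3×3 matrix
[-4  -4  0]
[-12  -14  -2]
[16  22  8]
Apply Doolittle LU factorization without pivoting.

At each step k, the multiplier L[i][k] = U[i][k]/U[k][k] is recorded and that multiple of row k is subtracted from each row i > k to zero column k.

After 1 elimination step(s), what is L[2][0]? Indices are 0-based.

L[2][0] = -4

k=0: U[0][0]=-4
  eliminate (1,0): mult=3, new row 1: (0, -2, -2); set L[1][0]=3
  eliminate (2,0): mult=-4, new row 2: (0, 6, 8); set L[2][0]=-4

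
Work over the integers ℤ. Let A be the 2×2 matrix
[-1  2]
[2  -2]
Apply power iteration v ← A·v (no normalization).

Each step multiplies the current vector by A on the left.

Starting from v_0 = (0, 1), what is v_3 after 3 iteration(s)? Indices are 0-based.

v_3 = (22, -28)

v_0 = (0, 1).
v_1 = A·v_0 = (2, -2).
v_2 = A·v_1 = (-6, 8).
v_3 = A·v_2 = (22, -28).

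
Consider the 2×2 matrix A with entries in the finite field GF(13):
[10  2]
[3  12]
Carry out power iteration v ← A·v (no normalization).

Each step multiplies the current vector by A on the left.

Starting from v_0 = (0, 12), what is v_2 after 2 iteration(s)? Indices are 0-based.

v_2 = (8, 6)

v_0 = (0, 12).
v_1 = A·v_0 = (11, 1).
v_2 = A·v_1 = (8, 6).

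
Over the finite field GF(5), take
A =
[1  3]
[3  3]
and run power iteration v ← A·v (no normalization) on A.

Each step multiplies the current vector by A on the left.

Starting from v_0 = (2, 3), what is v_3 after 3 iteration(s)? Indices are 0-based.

v_3 = (0, 2)

v_0 = (2, 3).
v_1 = A·v_0 = (1, 0).
v_2 = A·v_1 = (1, 3).
v_3 = A·v_2 = (0, 2).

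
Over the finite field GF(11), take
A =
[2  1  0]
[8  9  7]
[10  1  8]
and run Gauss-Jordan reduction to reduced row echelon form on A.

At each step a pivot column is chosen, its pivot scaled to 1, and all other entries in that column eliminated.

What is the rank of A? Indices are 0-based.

rank = 3

step 1: normalize row 0 (÷2) = (1, 6, 0)
  row 1: subtract 8×row0 = (0, 5, 7)
  row 2: subtract 10×row0 = (0, 7, 8)
step 2: normalize row 1 (÷5) = (0, 1, 8)
  row 0: subtract 6×row1 = (1, 0, 7)
  row 2: subtract 7×row1 = (0, 0, 7)
step 3: normalize row 2 (÷7) = (0, 0, 1)
  row 0: subtract 7×row2 = (1, 0, 0)
  row 1: subtract 8×row2 = (0, 1, 0)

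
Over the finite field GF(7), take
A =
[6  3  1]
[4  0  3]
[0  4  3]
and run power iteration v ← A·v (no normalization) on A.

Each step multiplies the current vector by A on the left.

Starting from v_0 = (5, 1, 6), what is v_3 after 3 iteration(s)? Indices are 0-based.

v_0 = (5, 1, 6).
v_1 = A·v_0 = (4, 3, 1).
v_2 = A·v_1 = (6, 5, 1).
v_3 = A·v_2 = (3, 6, 2).

v_3 = (3, 6, 2)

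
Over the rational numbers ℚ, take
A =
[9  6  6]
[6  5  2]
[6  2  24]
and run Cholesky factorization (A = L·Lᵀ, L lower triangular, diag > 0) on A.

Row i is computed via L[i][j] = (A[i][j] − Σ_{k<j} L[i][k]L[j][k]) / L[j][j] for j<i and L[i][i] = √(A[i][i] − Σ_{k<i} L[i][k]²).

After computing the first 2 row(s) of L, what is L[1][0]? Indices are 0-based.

Step 1: L[0][0] = √(9) = 3.
  L[1][0] = (6) / L[0][0] = 2.
Step 2: L[1][1] = √(1) = 1.

L[1][0] = 2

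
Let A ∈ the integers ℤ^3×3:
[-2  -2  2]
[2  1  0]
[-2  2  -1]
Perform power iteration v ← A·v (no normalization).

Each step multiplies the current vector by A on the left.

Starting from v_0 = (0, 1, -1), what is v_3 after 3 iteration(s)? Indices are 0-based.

v_3 = (4, 17, -45)

v_0 = (0, 1, -1).
v_1 = A·v_0 = (-4, 1, 3).
v_2 = A·v_1 = (12, -7, 7).
v_3 = A·v_2 = (4, 17, -45).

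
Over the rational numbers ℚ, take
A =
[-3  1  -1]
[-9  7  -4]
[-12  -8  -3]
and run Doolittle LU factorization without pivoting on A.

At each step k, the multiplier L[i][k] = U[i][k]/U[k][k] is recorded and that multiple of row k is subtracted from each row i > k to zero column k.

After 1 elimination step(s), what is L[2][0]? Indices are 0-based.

L[2][0] = 4

[col 0] pivot -3
  R1 -= 3*R0 → (0, 4, -1)  (L[1][0] := 3)
  R2 -= 4*R0 → (0, -12, 1)  (L[2][0] := 4)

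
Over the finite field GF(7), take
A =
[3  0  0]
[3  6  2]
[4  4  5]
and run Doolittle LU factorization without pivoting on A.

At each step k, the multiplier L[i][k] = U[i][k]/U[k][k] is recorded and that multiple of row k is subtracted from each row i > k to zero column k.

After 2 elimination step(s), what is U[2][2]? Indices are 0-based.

k=0: U[0][0]=3
  eliminate (1,0): mult=1, new row 1: (0, 6, 2); set L[1][0]=1
  eliminate (2,0): mult=6, new row 2: (0, 4, 5); set L[2][0]=6
k=1: U[1][1]=6
  eliminate (2,1): mult=3, new row 2: (0, 0, 6); set L[2][1]=3

U[2][2] = 6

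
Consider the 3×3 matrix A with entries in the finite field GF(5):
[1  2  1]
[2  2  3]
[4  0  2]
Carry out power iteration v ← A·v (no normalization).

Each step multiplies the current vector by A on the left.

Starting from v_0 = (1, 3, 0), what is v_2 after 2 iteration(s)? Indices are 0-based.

v_2 = (2, 2, 1)

v_0 = (1, 3, 0).
v_1 = A·v_0 = (2, 3, 4).
v_2 = A·v_1 = (2, 2, 1).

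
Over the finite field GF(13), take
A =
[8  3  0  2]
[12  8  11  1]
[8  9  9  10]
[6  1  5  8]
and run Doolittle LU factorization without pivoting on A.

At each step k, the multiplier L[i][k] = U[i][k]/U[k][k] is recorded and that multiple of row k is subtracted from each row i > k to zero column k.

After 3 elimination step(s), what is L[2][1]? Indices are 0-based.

Step 1: pivot at (0,0) is 8.
  row1 ← row1 − (8)·row0  ⇒  L[1][0]=8, U row1=(0, 10, 11, 11)
  row2 ← row2 − (1)·row0  ⇒  L[2][0]=1, U row2=(0, 6, 9, 8)
  row3 ← row3 − (4)·row0  ⇒  L[3][0]=4, U row3=(0, 2, 5, 0)
Step 2: pivot at (1,1) is 10.
  row2 ← row2 − (11)·row1  ⇒  L[2][1]=11, U row2=(0, 0, 5, 4)
  row3 ← row3 − (8)·row1  ⇒  L[3][1]=8, U row3=(0, 0, 8, 3)
Step 3: pivot at (2,2) is 5.
  row3 ← row3 − (12)·row2  ⇒  L[3][2]=12, U row3=(0, 0, 0, 7)

L[2][1] = 11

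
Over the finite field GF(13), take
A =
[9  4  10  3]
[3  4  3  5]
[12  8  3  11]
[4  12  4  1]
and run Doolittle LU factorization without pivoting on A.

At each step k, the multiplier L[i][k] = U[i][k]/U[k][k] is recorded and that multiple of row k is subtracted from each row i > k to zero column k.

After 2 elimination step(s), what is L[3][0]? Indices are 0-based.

L[3][0] = 12

k=0: U[0][0]=9
  eliminate (1,0): mult=9, new row 1: (0, 7, 4, 4); set L[1][0]=9
  eliminate (2,0): mult=10, new row 2: (0, 7, 7, 7); set L[2][0]=10
  eliminate (3,0): mult=12, new row 3: (0, 3, 1, 4); set L[3][0]=12
k=1: U[1][1]=7
  eliminate (2,1): mult=1, new row 2: (0, 0, 3, 3); set L[2][1]=1
  eliminate (3,1): mult=6, new row 3: (0, 0, 3, 6); set L[3][1]=6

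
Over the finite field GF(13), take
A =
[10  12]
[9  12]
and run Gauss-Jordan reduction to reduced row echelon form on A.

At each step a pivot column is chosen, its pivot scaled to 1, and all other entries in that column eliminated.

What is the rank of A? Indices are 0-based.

[1] R0 /= 10  ⇒  (1, 9)
     R1 -= 9·R0  ⇒  (0, 9)
[2] R1 /= 9  ⇒  (0, 1)
     R0 -= 9·R1  ⇒  (1, 0)

rank = 2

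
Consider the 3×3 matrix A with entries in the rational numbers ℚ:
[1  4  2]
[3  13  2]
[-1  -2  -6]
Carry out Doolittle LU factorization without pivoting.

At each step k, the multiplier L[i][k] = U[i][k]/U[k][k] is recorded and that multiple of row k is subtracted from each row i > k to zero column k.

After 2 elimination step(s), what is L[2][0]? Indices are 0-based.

Step 1: pivot at (0,0) is 1.
  row1 ← row1 − (3)·row0  ⇒  L[1][0]=3, U row1=(0, 1, -4)
  row2 ← row2 − (-1)·row0  ⇒  L[2][0]=-1, U row2=(0, 2, -4)
Step 2: pivot at (1,1) is 1.
  row2 ← row2 − (2)·row1  ⇒  L[2][1]=2, U row2=(0, 0, 4)

L[2][0] = -1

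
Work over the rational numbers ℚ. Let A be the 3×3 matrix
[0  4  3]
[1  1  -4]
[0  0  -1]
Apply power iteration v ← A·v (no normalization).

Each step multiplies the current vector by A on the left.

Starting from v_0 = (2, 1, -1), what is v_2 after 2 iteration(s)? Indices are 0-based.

v_2 = (31, 4, -1)

v_0 = (2, 1, -1).
v_1 = A·v_0 = (1, 7, 1).
v_2 = A·v_1 = (31, 4, -1).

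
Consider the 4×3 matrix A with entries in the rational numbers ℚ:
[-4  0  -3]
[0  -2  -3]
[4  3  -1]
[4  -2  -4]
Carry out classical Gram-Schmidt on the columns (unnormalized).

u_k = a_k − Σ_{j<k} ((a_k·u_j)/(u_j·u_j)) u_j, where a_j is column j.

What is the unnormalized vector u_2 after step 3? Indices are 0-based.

Step 1: u_0 = a_0 = (-4, 0, 4, 4).
Step 2: u_1 = a_1 − (1/12)·u_0 = (1/3, -2, 8/3, -7/3).
Step 3: u_2 = a_2 − (-1/6)·u_0 − (7/10)·u_1 = (-39/10, -8/5, -11/5, -17/10).

u_2 = (-39/10, -8/5, -11/5, -17/10)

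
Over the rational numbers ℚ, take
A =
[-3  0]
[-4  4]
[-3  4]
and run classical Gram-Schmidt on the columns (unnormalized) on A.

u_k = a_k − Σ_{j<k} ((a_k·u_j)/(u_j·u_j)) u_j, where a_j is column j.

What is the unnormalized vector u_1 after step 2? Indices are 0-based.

u_1 = (-42/17, 12/17, 26/17)

Step 1: u_0 = a_0 = (-3, -4, -3).
Step 2: u_1 = a_1 − (-14/17)·u_0 = (-42/17, 12/17, 26/17).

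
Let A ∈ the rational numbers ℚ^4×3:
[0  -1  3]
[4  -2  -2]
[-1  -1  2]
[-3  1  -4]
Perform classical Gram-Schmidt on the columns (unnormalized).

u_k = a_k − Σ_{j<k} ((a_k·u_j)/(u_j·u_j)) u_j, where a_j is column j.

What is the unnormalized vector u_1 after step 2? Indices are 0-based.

Step 1: u_0 = a_0 = (0, 4, -1, -3).
Step 2: u_1 = a_1 − (-5/13)·u_0 = (-1, -6/13, -18/13, -2/13).

u_1 = (-1, -6/13, -18/13, -2/13)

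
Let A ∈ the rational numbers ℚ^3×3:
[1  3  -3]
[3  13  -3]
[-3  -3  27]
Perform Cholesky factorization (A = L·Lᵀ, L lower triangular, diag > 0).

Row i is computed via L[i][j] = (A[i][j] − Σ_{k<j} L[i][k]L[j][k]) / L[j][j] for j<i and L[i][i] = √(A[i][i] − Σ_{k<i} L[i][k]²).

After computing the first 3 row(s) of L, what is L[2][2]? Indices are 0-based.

L[2][2] = 3

Step 1: L[0][0] = √(1) = 1.
  L[1][0] = (3) / L[0][0] = 3.
Step 2: L[1][1] = √(4) = 2.
  L[2][0] = (-3) / L[0][0] = -3.
  L[2][1] = (6) / L[1][1] = 3.
Step 3: L[2][2] = √(9) = 3.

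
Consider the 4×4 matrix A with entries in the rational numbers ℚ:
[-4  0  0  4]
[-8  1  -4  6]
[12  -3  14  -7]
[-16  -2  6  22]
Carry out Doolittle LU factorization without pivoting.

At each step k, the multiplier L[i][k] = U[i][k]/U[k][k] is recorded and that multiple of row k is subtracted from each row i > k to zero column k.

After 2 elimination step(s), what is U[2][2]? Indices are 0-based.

U[2][2] = 2

k=0: U[0][0]=-4
  eliminate (1,0): mult=2, new row 1: (0, 1, -4, -2); set L[1][0]=2
  eliminate (2,0): mult=-3, new row 2: (0, -3, 14, 5); set L[2][0]=-3
  eliminate (3,0): mult=4, new row 3: (0, -2, 6, 6); set L[3][0]=4
k=1: U[1][1]=1
  eliminate (2,1): mult=-3, new row 2: (0, 0, 2, -1); set L[2][1]=-3
  eliminate (3,1): mult=-2, new row 3: (0, 0, -2, 2); set L[3][1]=-2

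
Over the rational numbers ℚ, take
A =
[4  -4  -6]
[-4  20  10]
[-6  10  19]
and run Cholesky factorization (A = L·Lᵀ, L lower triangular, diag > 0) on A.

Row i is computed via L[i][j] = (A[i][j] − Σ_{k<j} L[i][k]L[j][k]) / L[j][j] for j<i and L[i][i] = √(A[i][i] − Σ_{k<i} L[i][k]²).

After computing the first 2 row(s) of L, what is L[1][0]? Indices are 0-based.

L[1][0] = -2

Step 1: L[0][0] = √(4) = 2.
  L[1][0] = (-4) / L[0][0] = -2.
Step 2: L[1][1] = √(16) = 4.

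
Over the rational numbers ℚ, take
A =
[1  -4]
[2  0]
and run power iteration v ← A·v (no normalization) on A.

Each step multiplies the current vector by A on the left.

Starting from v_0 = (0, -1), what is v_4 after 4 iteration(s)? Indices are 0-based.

v_4 = (-60, -56)

v_0 = (0, -1).
v_1 = A·v_0 = (4, 0).
v_2 = A·v_1 = (4, 8).
v_3 = A·v_2 = (-28, 8).
v_4 = A·v_3 = (-60, -56).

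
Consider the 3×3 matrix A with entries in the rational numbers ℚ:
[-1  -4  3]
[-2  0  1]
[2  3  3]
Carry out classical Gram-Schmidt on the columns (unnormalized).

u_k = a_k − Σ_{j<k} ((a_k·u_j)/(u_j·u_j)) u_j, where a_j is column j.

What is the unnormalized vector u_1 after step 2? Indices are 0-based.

u_1 = (-26/9, 20/9, 7/9)

Step 1: u_0 = a_0 = (-1, -2, 2).
Step 2: u_1 = a_1 − (10/9)·u_0 = (-26/9, 20/9, 7/9).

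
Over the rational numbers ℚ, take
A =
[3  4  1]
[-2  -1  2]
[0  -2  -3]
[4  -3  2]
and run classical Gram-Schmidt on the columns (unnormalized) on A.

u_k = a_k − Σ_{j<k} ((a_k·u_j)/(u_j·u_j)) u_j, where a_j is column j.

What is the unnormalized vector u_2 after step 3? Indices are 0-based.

u_2 = (36/433, 1094/433, -1255/433, 520/433)

Step 1: u_0 = a_0 = (3, -2, 0, 4).
Step 2: u_1 = a_1 − (2/29)·u_0 = (110/29, -25/29, -2, -95/29).
Step 3: u_2 = a_2 − (7/29)·u_0 − (22/433)·u_1 = (36/433, 1094/433, -1255/433, 520/433).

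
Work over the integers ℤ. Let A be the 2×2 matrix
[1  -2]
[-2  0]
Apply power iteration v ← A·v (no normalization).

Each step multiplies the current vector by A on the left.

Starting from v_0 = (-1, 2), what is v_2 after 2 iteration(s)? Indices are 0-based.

v_0 = (-1, 2).
v_1 = A·v_0 = (-5, 2).
v_2 = A·v_1 = (-9, 10).

v_2 = (-9, 10)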